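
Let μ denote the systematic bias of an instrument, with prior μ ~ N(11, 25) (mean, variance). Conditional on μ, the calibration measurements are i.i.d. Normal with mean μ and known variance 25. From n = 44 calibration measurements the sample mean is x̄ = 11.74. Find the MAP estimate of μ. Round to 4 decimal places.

μ̂_MAP = 11.7236

n = 44, x̄ = 11.74.
For a Normal prior and Normal likelihood with known variance, the posterior is Normal; its mode equals its mean, the precision-weighted average.
Prior precision 1/σ₀² = 1/25 = 0.04; data precision n/σ² = 44/25 = 1.76.
μ̂ = (0.04·11 + 1.76·11.74) / (0.04 + 1.76) = 21.1024/1.8 = 13189/1125 ≈ 11.7236.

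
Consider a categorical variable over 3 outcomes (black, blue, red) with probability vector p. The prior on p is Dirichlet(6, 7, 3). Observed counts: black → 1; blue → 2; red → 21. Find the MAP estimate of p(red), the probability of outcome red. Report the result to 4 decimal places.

MAP estimate of p(red) = 0.6216

The posterior is Dirichlet(αᵢ + nᵢ) = Dirichlet(7, 9, 24).
For a Dirichlet(a₁,…,a_K) with all aᵢ > 1, the mode has j-th component (aⱼ − 1)/(Σaᵢ − K).
Here Σaᵢ = 40 and K = 3, so p(red) = (24 − 1)/(40 − 3) = 23/37 ≈ 0.6216.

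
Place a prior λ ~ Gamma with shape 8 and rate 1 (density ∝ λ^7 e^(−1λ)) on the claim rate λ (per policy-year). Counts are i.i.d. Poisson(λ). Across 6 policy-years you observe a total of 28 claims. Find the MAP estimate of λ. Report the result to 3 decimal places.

λ̂_MAP = 5.000

Σxᵢ = 28, n = 6.
Posterior ∝ λ^7e^(−1λ) · λ^28e^(−6λ) = λ^35e^(−7λ), i.e. Gamma(shape=36, rate=7).
The mode of a Gamma(a, b) with a ≥ 1 (shape–rate) is (a−1)/b = 35/7 ≈ 5.000.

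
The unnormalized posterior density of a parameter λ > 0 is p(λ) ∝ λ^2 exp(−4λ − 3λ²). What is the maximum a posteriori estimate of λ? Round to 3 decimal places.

λ̂_MAP = 0.333

ℓ'(λ) = 2/λ − 4 − 6λ. Setting this to zero and multiplying by λ: 6λ² + 4λ − 2 = 0.
λ = (−4 + √(4² + 4·6·2)) / (2·6) = (−4 + √64) / 12 = (−4 + 8)/12 = 1/3.
ℓ''(λ) = −2/λ² − 6 < 0, confirming a maximum.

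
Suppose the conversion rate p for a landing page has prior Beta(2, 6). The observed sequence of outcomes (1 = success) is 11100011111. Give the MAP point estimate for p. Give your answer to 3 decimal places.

Prior: Beta(2, 6).
Data: 8 successes in 11 trials (from the sequence). The binomial likelihood contributes p^8(1−p)^3, so the posterior is Beta(2+8, 6+3) = Beta(10, 9).
For Beta(a, b) with a, b > 1 the mode is (a−1)/(a+b−2) = 9/17 ≈ 0.529.

p̂_MAP = 0.529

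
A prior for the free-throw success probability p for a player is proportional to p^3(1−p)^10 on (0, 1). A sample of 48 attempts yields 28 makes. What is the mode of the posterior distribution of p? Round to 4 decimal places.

The prior density ∝ p^3(1−p)^10 is the kernel of Beta(4, 11).
Data: 28 successes in 48 trials. The binomial likelihood contributes p^28(1−p)^20, so the posterior is Beta(4+28, 11+20) = Beta(32, 31).
For Beta(a, b) with a, b > 1 the mode is (a−1)/(a+b−2) = 31/61 ≈ 0.5082.

p̂_MAP = 0.5082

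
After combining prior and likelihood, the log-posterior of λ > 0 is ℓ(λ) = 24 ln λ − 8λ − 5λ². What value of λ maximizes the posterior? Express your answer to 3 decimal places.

ℓ'(λ) = 24/λ − 8 − 10λ. Setting this to zero and multiplying by λ: 10λ² + 8λ − 24 = 0.
λ = (−8 + √(8² + 4·10·24)) / (2·10) = (−8 + √1024) / 20 = (−8 + 32)/20 = 6/5.
ℓ''(λ) = −24/λ² − 10 < 0, confirming a maximum.

λ̂_MAP = 1.200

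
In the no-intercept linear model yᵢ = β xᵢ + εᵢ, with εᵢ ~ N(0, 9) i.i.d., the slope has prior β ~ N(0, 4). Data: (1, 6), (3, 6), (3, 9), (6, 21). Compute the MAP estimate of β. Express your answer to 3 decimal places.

β̂_MAP = 3.092

log p(β | y) = −Σ(yᵢ − βxᵢ)²/(2·9) − β²/(2·4) + const.
Setting the derivative to zero: Σxᵢ(yᵢ − βxᵢ)/9 − β/4 = 0, so β = Σxᵢyᵢ / (Σxᵢ² + σ²/τ²).
Σxᵢyᵢ = 1·6 + 3·6 + 3·9 + 6·21 = 177; Σxᵢ² = 55; σ²/τ² = 2.25.
β̂_MAP = 177 / (55 + 2.25) = 177/57.25 ≈ 3.092.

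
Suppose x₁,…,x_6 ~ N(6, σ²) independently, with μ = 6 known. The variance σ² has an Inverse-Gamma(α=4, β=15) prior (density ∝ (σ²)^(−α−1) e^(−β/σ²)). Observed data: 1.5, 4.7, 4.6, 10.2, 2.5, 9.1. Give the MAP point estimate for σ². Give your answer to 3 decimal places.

Sum of squared deviations about the known mean: SS = (1.5−6)² + (4.7−6)² + (4.6−6)² + (10.2−6)² + (2.5−6)² + (9.1−6)² = 63.4.
The Normal likelihood contributes (σ²)^(−n/2) exp(−SS/(2σ²)), so the posterior is Inverse-Gamma(α + n/2, β + SS/2) = Inverse-Gamma(7, 46.7).
The mode of Inverse-Gamma(a, b) is b/(a+1) = 46.7/8 ≈ 5.838.

σ̂²_MAP = 5.838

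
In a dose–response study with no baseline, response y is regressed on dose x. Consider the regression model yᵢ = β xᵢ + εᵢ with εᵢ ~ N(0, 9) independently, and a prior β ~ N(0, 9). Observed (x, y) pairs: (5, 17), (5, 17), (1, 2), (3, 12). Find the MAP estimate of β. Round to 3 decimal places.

β̂_MAP = 3.410

log p(β | y) = −Σ(yᵢ − βxᵢ)²/(2·9) − β²/(2·9) + const.
Setting the derivative to zero: Σxᵢ(yᵢ − βxᵢ)/9 − β/9 = 0, so β = Σxᵢyᵢ / (Σxᵢ² + σ²/τ²).
Σxᵢyᵢ = 5·17 + 5·17 + 1·2 + 3·12 = 208; Σxᵢ² = 60; σ²/τ² = 1.
β̂_MAP = 208 / (60 + 1) = 208/61 ≈ 3.410.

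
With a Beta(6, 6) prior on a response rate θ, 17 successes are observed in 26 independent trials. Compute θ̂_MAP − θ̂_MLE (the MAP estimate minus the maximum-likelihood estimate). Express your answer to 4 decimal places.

Posterior is Beta(23, 15); MAP = (23−1)/(38−2) = 22/36 ≈ 0.61111.
MLE ignores the prior: θ̂_MLE = k/n = 17/26 ≈ 0.65385.
Difference = 22/36 − 17/26 = -5/117 ≈ -0.0427.

MAP − MLE = -0.0427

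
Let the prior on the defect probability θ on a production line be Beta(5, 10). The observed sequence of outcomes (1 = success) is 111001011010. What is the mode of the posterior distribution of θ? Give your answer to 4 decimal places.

θ̂_MAP = 0.4400

Prior: Beta(5, 10).
Data: 7 successes in 12 trials (from the sequence). The binomial likelihood contributes θ^7(1−θ)^5, so the posterior is Beta(5+7, 10+5) = Beta(12, 15).
For Beta(a, b) with a, b > 1 the mode is (a−1)/(a+b−2) = 11/25 ≈ 0.4400.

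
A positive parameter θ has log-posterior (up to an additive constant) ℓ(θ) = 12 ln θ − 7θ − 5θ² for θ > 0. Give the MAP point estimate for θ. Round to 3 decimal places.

ℓ'(θ) = 12/θ − 7 − 10θ. Setting this to zero and multiplying by θ: 10θ² + 7θ − 12 = 0.
θ = (−7 + √(7² + 4·10·12)) / (2·10) = (−7 + √529) / 20 = (−7 + 23)/20 = 4/5.
ℓ''(θ) = −12/θ² − 10 < 0, confirming a maximum.

θ̂_MAP = 0.800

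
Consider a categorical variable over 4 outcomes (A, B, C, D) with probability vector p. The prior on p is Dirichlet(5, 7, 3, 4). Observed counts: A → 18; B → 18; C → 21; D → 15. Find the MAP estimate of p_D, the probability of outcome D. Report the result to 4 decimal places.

The posterior is Dirichlet(αᵢ + nᵢ) = Dirichlet(23, 25, 24, 19).
For a Dirichlet(a₁,…,a_K) with all aᵢ > 1, the mode has j-th component (aⱼ − 1)/(Σaᵢ − K).
Here Σaᵢ = 91 and K = 4, so p_D = (19 − 1)/(91 − 4) = 18/87 ≈ 0.2069.

MAP estimate of p_D = 0.2069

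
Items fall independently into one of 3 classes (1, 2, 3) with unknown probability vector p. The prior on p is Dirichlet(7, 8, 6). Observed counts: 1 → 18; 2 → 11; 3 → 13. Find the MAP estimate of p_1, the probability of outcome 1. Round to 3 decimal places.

The posterior is Dirichlet(αᵢ + nᵢ) = Dirichlet(25, 19, 19).
For a Dirichlet(a₁,…,a_K) with all aᵢ > 1, the mode has j-th component (aⱼ − 1)/(Σaᵢ − K).
Here Σaᵢ = 63 and K = 3, so p_1 = (25 − 1)/(63 − 3) = 24/60 ≈ 0.400.

MAP estimate: 0.400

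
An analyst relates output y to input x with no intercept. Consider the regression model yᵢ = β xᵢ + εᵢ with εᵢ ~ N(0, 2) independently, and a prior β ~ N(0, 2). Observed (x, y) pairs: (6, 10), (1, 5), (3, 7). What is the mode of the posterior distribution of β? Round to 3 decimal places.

β̂_MAP = 1.830

log p(β | y) = −Σ(yᵢ − βxᵢ)²/(2·2) − β²/(2·2) + const.
Setting the derivative to zero: Σxᵢ(yᵢ − βxᵢ)/2 − β/2 = 0, so β = Σxᵢyᵢ / (Σxᵢ² + σ²/τ²).
Σxᵢyᵢ = 6·10 + 1·5 + 3·7 = 86; Σxᵢ² = 46; σ²/τ² = 1.
β̂_MAP = 86 / (46 + 1) = 86/47 ≈ 1.830.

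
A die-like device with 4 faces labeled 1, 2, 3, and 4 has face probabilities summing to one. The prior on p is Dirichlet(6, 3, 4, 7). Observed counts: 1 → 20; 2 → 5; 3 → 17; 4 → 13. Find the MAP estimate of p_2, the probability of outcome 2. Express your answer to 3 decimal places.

The posterior is Dirichlet(αᵢ + nᵢ) = Dirichlet(26, 8, 21, 20).
For a Dirichlet(a₁,…,a_K) with all aᵢ > 1, the mode has j-th component (aⱼ − 1)/(Σaᵢ − K).
Here Σaᵢ = 75 and K = 4, so p_2 = (8 − 1)/(75 − 4) = 7/71 ≈ 0.099.

MAP estimate: 0.099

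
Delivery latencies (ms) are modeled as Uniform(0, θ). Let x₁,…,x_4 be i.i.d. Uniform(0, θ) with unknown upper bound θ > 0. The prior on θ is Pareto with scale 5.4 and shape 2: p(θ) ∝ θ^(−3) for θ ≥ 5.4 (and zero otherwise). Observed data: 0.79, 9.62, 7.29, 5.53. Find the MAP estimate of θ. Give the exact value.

The Uniform(0, θ) likelihood is θ^(−n) for θ ≥ max(xᵢ), zero otherwise. Here max(xᵢ) = 9.62.
Posterior ∝ θ^(−3) · θ^(−4) = θ^(−7) on θ ≥ max(5.4, 9.62) = 9.62.
This density is strictly decreasing in θ, so the posterior mode lies at the lower boundary of the support.

θ̂_MAP = 9.62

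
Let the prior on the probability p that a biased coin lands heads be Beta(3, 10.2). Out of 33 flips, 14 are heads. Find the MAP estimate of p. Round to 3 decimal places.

Prior: Beta(3, 10.2).
Data: 14 successes in 33 trials. The binomial likelihood contributes p^14(1−p)^19, so the posterior is Beta(3+14, 10.2+19) = Beta(17, 29.2).
For Beta(a, b) with a, b > 1 the mode is (a−1)/(a+b−2) = 16/44.2 ≈ 0.362.

p̂_MAP = 0.362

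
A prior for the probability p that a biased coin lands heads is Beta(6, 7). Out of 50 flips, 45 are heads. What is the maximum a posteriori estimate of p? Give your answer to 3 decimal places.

p̂_MAP = 0.820

Prior: Beta(6, 7).
Data: 45 successes in 50 trials. The binomial likelihood contributes p^45(1−p)^5, so the posterior is Beta(6+45, 7+5) = Beta(51, 12).
For Beta(a, b) with a, b > 1 the mode is (a−1)/(a+b−2) = 50/61 ≈ 0.820.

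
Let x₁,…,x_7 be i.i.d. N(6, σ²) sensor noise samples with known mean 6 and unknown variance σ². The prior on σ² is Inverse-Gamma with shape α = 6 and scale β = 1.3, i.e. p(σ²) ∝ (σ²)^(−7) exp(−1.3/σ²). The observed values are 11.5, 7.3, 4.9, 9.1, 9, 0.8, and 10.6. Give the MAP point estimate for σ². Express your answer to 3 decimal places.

σ̂²_MAP = 4.884

Sum of squared deviations about the known mean: SS = (11.5−6)² + (7.3−6)² + (4.9−6)² + (9.1−6)² + (9−6)² + (0.8−6)² + (10.6−6)² = 99.96.
The Normal likelihood contributes (σ²)^(−n/2) exp(−SS/(2σ²)), so the posterior is Inverse-Gamma(α + n/2, β + SS/2) = Inverse-Gamma(9.5, 51.28).
The mode of Inverse-Gamma(a, b) is b/(a+1) = 51.28/10.5 ≈ 4.884.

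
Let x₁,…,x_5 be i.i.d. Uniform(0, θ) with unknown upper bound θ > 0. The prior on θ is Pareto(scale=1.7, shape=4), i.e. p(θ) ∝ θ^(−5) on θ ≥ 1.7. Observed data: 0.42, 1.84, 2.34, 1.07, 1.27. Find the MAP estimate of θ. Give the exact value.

θ̂_MAP = 2.34

The Uniform(0, θ) likelihood is θ^(−n) for θ ≥ max(xᵢ), zero otherwise. Here max(xᵢ) = 2.34.
Posterior ∝ θ^(−5) · θ^(−5) = θ^(−10) on θ ≥ max(1.7, 2.34) = 2.34.
This density is strictly decreasing in θ, so the posterior mode lies at the lower boundary of the support.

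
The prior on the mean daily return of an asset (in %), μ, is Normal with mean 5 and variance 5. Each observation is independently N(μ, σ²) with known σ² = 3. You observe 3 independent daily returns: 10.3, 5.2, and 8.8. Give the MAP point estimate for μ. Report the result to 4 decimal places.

μ̂_MAP = 7.5833

n = 3; x̄ = (10.3 + 5.2 + 8.8)/3 = 24.3/3 = 8.1.
For a Normal prior and Normal likelihood with known variance, the posterior is Normal; its mode equals its mean, the precision-weighted average.
Prior precision 1/σ₀² = 1/5 = 0.2; data precision n/σ² = 3/3 = 1.
μ̂ = (0.2·5 + 1·8.1) / (0.2 + 1) = 9.1/1.2 = 91/12 ≈ 7.5833.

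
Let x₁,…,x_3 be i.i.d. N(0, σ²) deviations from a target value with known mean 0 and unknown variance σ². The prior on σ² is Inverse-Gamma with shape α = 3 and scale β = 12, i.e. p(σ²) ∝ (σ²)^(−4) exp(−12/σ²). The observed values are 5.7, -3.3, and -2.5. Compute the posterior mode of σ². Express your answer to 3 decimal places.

σ̂²_MAP = 6.694

Sum of squared deviations about the known mean: SS = (5.7−0)² + (-3.3−0)² + (-2.5−0)² = 49.63.
The Normal likelihood contributes (σ²)^(−n/2) exp(−SS/(2σ²)), so the posterior is Inverse-Gamma(α + n/2, β + SS/2) = Inverse-Gamma(4.5, 36.815).
The mode of Inverse-Gamma(a, b) is b/(a+1) = 36.815/5.5 ≈ 6.694.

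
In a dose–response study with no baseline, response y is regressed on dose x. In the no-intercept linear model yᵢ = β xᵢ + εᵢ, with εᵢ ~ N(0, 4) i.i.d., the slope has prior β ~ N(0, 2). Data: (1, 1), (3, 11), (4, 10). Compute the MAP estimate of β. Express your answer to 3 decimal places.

β̂_MAP = 2.643

log p(β | y) = −Σ(yᵢ − βxᵢ)²/(2·4) − β²/(2·2) + const.
Setting the derivative to zero: Σxᵢ(yᵢ − βxᵢ)/4 − β/2 = 0, so β = Σxᵢyᵢ / (Σxᵢ² + σ²/τ²).
Σxᵢyᵢ = 1·1 + 3·11 + 4·10 = 74; Σxᵢ² = 26; σ²/τ² = 2.
β̂_MAP = 74 / (26 + 2) = 74/28 ≈ 2.643.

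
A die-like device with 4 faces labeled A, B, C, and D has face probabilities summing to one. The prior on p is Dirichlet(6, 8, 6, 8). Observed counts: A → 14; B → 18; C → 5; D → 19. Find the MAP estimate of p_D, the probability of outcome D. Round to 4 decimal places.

The posterior is Dirichlet(αᵢ + nᵢ) = Dirichlet(20, 26, 11, 27).
For a Dirichlet(a₁,…,a_K) with all aᵢ > 1, the mode has j-th component (aⱼ − 1)/(Σaᵢ − K).
Here Σaᵢ = 84 and K = 4, so p_D = (27 − 1)/(84 − 4) = 26/80 ≈ 0.3250.

MAP estimate of p_D = 0.3250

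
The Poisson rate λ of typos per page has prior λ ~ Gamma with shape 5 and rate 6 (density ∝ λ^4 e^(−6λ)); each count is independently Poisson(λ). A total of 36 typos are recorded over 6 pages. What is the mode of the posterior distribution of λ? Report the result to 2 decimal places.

λ̂_MAP = 3.33

Σxᵢ = 36, n = 6.
Posterior ∝ λ^4e^(−6λ) · λ^36e^(−6λ) = λ^40e^(−12λ), i.e. Gamma(shape=41, rate=12).
The mode of a Gamma(a, b) with a ≥ 1 (shape–rate) is (a−1)/b = 40/12 ≈ 3.33.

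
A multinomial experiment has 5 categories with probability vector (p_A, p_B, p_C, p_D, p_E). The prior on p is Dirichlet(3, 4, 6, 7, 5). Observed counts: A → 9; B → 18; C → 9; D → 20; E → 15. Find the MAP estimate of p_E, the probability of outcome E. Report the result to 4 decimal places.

The posterior is Dirichlet(αᵢ + nᵢ) = Dirichlet(12, 22, 15, 27, 20).
For a Dirichlet(a₁,…,a_K) with all aᵢ > 1, the mode has j-th component (aⱼ − 1)/(Σaᵢ − K).
Here Σaᵢ = 96 and K = 5, so p_E = (20 − 1)/(96 − 5) = 19/91 ≈ 0.2088.

MAP estimate of p_E = 0.2088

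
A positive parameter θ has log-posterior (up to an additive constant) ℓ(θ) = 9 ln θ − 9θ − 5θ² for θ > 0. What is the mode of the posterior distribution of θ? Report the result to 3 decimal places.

ℓ'(θ) = 9/θ − 9 − 10θ. Setting this to zero and multiplying by θ: 10θ² + 9θ − 9 = 0.
θ = (−9 + √(9² + 4·10·9)) / (2·10) = (−9 + √441) / 20 = (−9 + 21)/20 = 3/5.
ℓ''(θ) = −9/θ² − 10 < 0, confirming a maximum.

θ̂_MAP = 0.600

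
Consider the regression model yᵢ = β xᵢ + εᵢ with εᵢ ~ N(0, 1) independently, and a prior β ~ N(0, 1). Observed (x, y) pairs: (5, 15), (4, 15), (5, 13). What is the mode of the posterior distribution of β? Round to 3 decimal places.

log p(β | y) = −Σ(yᵢ − βxᵢ)²/(2·1) − β²/(2·1) + const.
Setting the derivative to zero: Σxᵢ(yᵢ − βxᵢ)/1 − β/1 = 0, so β = Σxᵢyᵢ / (Σxᵢ² + σ²/τ²).
Σxᵢyᵢ = 5·15 + 4·15 + 5·13 = 200; Σxᵢ² = 66; σ²/τ² = 1.
β̂_MAP = 200 / (66 + 1) = 200/67 ≈ 2.985.

β̂_MAP = 2.985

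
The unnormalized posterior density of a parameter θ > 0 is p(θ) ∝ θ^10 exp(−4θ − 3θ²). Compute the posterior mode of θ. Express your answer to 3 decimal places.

θ̂_MAP = 1.000

ℓ'(θ) = 10/θ − 4 − 6θ. Setting this to zero and multiplying by θ: 6θ² + 4θ − 10 = 0.
θ = (−4 + √(4² + 4·6·10)) / (2·6) = (−4 + √256) / 12 = (−4 + 16)/12 = 1.
ℓ''(θ) = −10/θ² − 6 < 0, confirming a maximum.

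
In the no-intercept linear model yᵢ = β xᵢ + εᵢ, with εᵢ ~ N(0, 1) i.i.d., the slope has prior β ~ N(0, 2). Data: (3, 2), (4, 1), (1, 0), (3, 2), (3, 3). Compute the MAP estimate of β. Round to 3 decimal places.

β̂_MAP = 0.562

log p(β | y) = −Σ(yᵢ − βxᵢ)²/(2·1) − β²/(2·2) + const.
Setting the derivative to zero: Σxᵢ(yᵢ − βxᵢ)/1 − β/2 = 0, so β = Σxᵢyᵢ / (Σxᵢ² + σ²/τ²).
Σxᵢyᵢ = 3·2 + 4·1 + 1·0 + 3·2 + 3·3 = 25; Σxᵢ² = 44; σ²/τ² = 0.5.
β̂_MAP = 25 / (44 + 0.5) = 25/44.5 ≈ 0.562.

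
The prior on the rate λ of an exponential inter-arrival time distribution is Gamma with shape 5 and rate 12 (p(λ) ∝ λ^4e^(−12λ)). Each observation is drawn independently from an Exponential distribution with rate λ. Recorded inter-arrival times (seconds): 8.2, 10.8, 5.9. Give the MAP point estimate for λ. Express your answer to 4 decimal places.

The Exponential(rate=λ) likelihood is ∝ λ^n e^(−λΣtᵢ). Here n = 3 and Σtᵢ = 8.2 + 10.8 + 5.9 = 24.9.
Posterior ∝ λ^4e^(−12λ) · λ^3e^(−24.9λ) = λ^7e^(−36.9λ), i.e. Gamma(8, 36.9).
Mode = (a−1)/b = 7/36.9 ≈ 0.1897.

λ̂_MAP = 0.1897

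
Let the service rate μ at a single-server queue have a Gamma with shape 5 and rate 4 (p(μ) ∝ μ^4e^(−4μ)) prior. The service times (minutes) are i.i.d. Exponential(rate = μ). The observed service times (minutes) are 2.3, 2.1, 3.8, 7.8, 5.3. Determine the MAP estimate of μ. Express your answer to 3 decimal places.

The Exponential(rate=μ) likelihood is ∝ μ^n e^(−μΣtᵢ). Here n = 5 and Σtᵢ = 2.3 + 2.1 + 3.8 + 7.8 + 5.3 = 21.3.
Posterior ∝ μ^4e^(−4μ) · μ^5e^(−21.3μ) = μ^9e^(−25.3μ), i.e. Gamma(10, 25.3).
Mode = (a−1)/b = 9/25.3 ≈ 0.356.

μ̂_MAP = 0.356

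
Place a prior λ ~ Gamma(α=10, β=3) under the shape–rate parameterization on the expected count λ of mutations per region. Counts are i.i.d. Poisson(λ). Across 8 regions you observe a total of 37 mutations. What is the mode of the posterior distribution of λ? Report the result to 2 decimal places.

λ̂_MAP = 4.18

Σxᵢ = 37, n = 8.
Posterior ∝ λ^9e^(−3λ) · λ^37e^(−8λ) = λ^46e^(−11λ), i.e. Gamma(shape=47, rate=11).
The mode of a Gamma(a, b) with a ≥ 1 (shape–rate) is (a−1)/b = 46/11 ≈ 4.18.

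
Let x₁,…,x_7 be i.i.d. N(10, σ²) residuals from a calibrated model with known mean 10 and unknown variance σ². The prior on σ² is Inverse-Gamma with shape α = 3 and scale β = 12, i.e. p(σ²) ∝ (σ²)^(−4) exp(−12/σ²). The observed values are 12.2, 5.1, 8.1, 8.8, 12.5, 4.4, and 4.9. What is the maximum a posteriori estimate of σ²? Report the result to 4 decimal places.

Sum of squared deviations about the known mean: SS = (12.2−10)² + (5.1−10)² + (8.1−10)² + (8.8−10)² + (12.5−10)² + (4.4−10)² + (4.9−10)² = 97.52.
The Normal likelihood contributes (σ²)^(−n/2) exp(−SS/(2σ²)), so the posterior is Inverse-Gamma(α + n/2, β + SS/2) = Inverse-Gamma(6.5, 60.76).
The mode of Inverse-Gamma(a, b) is b/(a+1) = 60.76/7.5 ≈ 8.1013.

σ̂²_MAP = 8.1013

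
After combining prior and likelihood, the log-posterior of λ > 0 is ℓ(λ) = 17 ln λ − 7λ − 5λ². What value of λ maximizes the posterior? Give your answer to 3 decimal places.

ℓ'(λ) = 17/λ − 7 − 10λ. Setting this to zero and multiplying by λ: 10λ² + 7λ − 17 = 0.
λ = (−7 + √(7² + 4·10·17)) / (2·10) = (−7 + √729) / 20 = (−7 + 27)/20 = 1.
ℓ''(λ) = −17/λ² − 10 < 0, confirming a maximum.

λ̂_MAP = 1.000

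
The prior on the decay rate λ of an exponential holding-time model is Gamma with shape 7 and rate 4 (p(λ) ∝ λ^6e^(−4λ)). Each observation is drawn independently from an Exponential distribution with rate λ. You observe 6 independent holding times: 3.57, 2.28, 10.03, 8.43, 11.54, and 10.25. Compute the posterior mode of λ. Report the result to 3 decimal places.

λ̂_MAP = 0.240

The Exponential(rate=λ) likelihood is ∝ λ^n e^(−λΣtᵢ). Here n = 6 and Σtᵢ = 3.57 + 2.28 + 10.03 + 8.43 + 11.54 + 10.25 = 46.10.
Posterior ∝ λ^6e^(−4λ) · λ^6e^(−46.10λ) = λ^12e^(−50.10λ), i.e. Gamma(13, 50.10).
Mode = (a−1)/b = 12/50.10 ≈ 0.240.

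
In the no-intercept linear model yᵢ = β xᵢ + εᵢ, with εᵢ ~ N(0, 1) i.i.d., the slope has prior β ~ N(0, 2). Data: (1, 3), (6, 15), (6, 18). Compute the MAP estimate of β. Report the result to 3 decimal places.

β̂_MAP = 2.735

log p(β | y) = −Σ(yᵢ − βxᵢ)²/(2·1) − β²/(2·2) + const.
Setting the derivative to zero: Σxᵢ(yᵢ − βxᵢ)/1 − β/2 = 0, so β = Σxᵢyᵢ / (Σxᵢ² + σ²/τ²).
Σxᵢyᵢ = 1·3 + 6·15 + 6·18 = 201; Σxᵢ² = 73; σ²/τ² = 0.5.
β̂_MAP = 201 / (73 + 0.5) = 201/73.5 ≈ 2.735.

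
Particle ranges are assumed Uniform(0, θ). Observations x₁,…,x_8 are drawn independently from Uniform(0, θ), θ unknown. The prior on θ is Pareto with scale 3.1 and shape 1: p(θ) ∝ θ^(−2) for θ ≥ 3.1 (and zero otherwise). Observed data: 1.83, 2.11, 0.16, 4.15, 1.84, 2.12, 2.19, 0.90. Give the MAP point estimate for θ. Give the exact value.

The Uniform(0, θ) likelihood is θ^(−n) for θ ≥ max(xᵢ), zero otherwise. Here max(xᵢ) = 4.15.
Posterior ∝ θ^(−2) · θ^(−8) = θ^(−10) on θ ≥ max(3.1, 4.15) = 4.15.
This density is strictly decreasing in θ, so the posterior mode lies at the lower boundary of the support.

θ̂_MAP = 4.15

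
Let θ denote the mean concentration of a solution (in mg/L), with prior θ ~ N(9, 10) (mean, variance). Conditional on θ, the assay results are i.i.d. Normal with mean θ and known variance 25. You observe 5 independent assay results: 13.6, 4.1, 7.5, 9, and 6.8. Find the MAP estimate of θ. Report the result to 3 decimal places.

θ̂_MAP = 8.467

n = 5; x̄ = (13.6 + 4.1 + 7.5 + 9 + 6.8)/5 = 41/5 = 8.2.
For a Normal prior and Normal likelihood with known variance, the posterior is Normal; its mode equals its mean, the precision-weighted average.
Prior precision 1/σ₀² = 1/10 = 0.1; data precision n/σ² = 5/25 = 0.2.
θ̂ = (0.1·9 + 0.2·8.2) / (0.1 + 0.2) = 2.54/0.3 = 127/15 ≈ 8.467.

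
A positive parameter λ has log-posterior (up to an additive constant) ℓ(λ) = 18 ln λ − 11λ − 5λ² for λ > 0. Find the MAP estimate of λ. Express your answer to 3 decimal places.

ℓ'(λ) = 18/λ − 11 − 10λ. Setting this to zero and multiplying by λ: 10λ² + 11λ − 18 = 0.
λ = (−11 + √(11² + 4·10·18)) / (2·10) = (−11 + √841) / 20 = (−11 + 29)/20 = 9/10.
ℓ''(λ) = −18/λ² − 10 < 0, confirming a maximum.

λ̂_MAP = 0.900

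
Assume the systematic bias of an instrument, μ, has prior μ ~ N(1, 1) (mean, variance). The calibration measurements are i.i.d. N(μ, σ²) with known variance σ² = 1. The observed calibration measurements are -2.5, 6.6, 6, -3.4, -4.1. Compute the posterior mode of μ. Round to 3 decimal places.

μ̂_MAP = 0.600

n = 5; x̄ = ((-2.5) + 6.6 + 6 + (-3.4) + (-4.1))/5 = 2.6/5 = 0.52.
For a Normal prior and Normal likelihood with known variance, the posterior is Normal; its mode equals its mean, the precision-weighted average.
Prior precision 1/σ₀² = 1/1 = 1; data precision n/σ² = 5/1 = 5.
μ̂ = (1·1 + 5·0.52) / (1 + 5) = 3.6/6 = 0.600.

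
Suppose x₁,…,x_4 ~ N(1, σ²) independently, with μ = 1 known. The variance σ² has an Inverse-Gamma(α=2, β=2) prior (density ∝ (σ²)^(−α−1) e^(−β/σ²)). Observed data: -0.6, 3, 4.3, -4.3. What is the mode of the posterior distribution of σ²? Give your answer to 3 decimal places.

σ̂²_MAP = 4.954

Sum of squared deviations about the known mean: SS = (-0.6−1)² + (3−1)² + (4.3−1)² + (-4.3−1)² = 45.54.
The Normal likelihood contributes (σ²)^(−n/2) exp(−SS/(2σ²)), so the posterior is Inverse-Gamma(α + n/2, β + SS/2) = Inverse-Gamma(4, 24.77).
The mode of Inverse-Gamma(a, b) is b/(a+1) = 24.77/5 ≈ 4.954.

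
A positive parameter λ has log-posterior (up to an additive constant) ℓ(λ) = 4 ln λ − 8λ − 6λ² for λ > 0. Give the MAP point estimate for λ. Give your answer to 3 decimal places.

λ̂_MAP = 0.333

ℓ'(λ) = 4/λ − 8 − 12λ. Setting this to zero and multiplying by λ: 12λ² + 8λ − 4 = 0.
λ = (−8 + √(8² + 4·12·4)) / (2·12) = (−8 + √256) / 24 = (−8 + 16)/24 = 1/3.
ℓ''(λ) = −4/λ² − 12 < 0, confirming a maximum.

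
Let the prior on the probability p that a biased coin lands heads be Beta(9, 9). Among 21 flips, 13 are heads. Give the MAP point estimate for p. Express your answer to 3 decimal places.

p̂_MAP = 0.568

Prior: Beta(9, 9).
Data: 13 successes in 21 trials. The binomial likelihood contributes p^13(1−p)^8, so the posterior is Beta(9+13, 9+8) = Beta(22, 17).
For Beta(a, b) with a, b > 1 the mode is (a−1)/(a+b−2) = 21/37 ≈ 0.568.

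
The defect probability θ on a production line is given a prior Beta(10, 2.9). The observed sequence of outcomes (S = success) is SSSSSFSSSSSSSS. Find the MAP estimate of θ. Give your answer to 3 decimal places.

Prior: Beta(10, 2.9).
Data: 13 successes in 14 trials (from the sequence). The binomial likelihood contributes θ^13(1−θ)^1, so the posterior is Beta(10+13, 2.9+1) = Beta(23, 3.9).
For Beta(a, b) with a, b > 1 the mode is (a−1)/(a+b−2) = 22/24.9 ≈ 0.884.

θ̂_MAP = 0.884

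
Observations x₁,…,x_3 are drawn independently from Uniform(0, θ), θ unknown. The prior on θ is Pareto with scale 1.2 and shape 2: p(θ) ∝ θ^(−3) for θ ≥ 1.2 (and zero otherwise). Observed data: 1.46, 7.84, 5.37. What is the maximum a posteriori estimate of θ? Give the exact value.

θ̂_MAP = 7.84

The Uniform(0, θ) likelihood is θ^(−n) for θ ≥ max(xᵢ), zero otherwise. Here max(xᵢ) = 7.84.
Posterior ∝ θ^(−3) · θ^(−3) = θ^(−6) on θ ≥ max(1.2, 7.84) = 7.84.
This density is strictly decreasing in θ, so the posterior mode lies at the lower boundary of the support.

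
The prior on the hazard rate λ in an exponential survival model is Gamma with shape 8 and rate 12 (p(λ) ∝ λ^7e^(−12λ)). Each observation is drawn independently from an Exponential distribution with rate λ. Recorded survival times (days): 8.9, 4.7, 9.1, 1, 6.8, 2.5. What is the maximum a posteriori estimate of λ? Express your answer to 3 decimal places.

The Exponential(rate=λ) likelihood is ∝ λ^n e^(−λΣtᵢ). Here n = 6 and Σtᵢ = 8.9 + 4.7 + 9.1 + 1 + 6.8 + 2.5 = 33.
Posterior ∝ λ^7e^(−12λ) · λ^6e^(−33λ) = λ^13e^(−45λ), i.e. Gamma(14, 45).
Mode = (a−1)/b = 13/45 ≈ 0.289.

λ̂_MAP = 0.289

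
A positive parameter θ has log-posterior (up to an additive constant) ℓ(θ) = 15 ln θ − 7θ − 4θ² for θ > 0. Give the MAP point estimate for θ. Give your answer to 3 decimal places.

θ̂_MAP = 1.000

ℓ'(θ) = 15/θ − 7 − 8θ. Setting this to zero and multiplying by θ: 8θ² + 7θ − 15 = 0.
θ = (−7 + √(7² + 4·8·15)) / (2·8) = (−7 + √529) / 16 = (−7 + 23)/16 = 1.
ℓ''(θ) = −15/θ² − 8 < 0, confirming a maximum.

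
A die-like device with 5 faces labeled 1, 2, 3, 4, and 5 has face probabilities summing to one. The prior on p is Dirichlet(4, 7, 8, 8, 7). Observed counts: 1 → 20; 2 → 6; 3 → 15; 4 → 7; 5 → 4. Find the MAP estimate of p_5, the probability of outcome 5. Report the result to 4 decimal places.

The posterior is Dirichlet(αᵢ + nᵢ) = Dirichlet(24, 13, 23, 15, 11).
For a Dirichlet(a₁,…,a_K) with all aᵢ > 1, the mode has j-th component (aⱼ − 1)/(Σaᵢ − K).
Here Σaᵢ = 86 and K = 5, so p_5 = (11 − 1)/(86 − 5) = 10/81 ≈ 0.1235.

MAP estimate: 0.1235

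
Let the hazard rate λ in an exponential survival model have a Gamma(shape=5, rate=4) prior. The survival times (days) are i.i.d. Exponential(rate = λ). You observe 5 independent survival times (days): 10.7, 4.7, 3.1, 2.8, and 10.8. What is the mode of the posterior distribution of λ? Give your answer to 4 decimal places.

The Exponential(rate=λ) likelihood is ∝ λ^n e^(−λΣtᵢ). Here n = 5 and Σtᵢ = 10.7 + 4.7 + 3.1 + 2.8 + 10.8 = 32.1.
Posterior ∝ λ^4e^(−4λ) · λ^5e^(−32.1λ) = λ^9e^(−36.1λ), i.e. Gamma(10, 36.1).
Mode = (a−1)/b = 9/36.1 ≈ 0.2493.

λ̂_MAP = 0.2493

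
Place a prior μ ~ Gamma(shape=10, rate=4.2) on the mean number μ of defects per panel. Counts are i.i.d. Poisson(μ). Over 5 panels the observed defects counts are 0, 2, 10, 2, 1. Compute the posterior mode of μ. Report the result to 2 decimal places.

Σxᵢ = 0+2+10+2+1 = 15, with n = 5.
Posterior ∝ μ^9e^(−4.2μ) · μ^15e^(−5μ) = μ^24e^(−9.2μ), i.e. Gamma(shape=25, rate=9.2).
The mode of a Gamma(a, b) with a ≥ 1 (shape–rate) is (a−1)/b = 24/9.2 ≈ 2.61.

μ̂_MAP = 2.61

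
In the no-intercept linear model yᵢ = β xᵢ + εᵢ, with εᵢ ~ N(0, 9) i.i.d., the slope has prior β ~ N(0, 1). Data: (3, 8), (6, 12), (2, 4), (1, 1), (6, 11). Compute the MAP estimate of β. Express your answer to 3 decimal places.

β̂_MAP = 1.800

log p(β | y) = −Σ(yᵢ − βxᵢ)²/(2·9) − β²/(2·1) + const.
Setting the derivative to zero: Σxᵢ(yᵢ − βxᵢ)/9 − β/1 = 0, so β = Σxᵢyᵢ / (Σxᵢ² + σ²/τ²).
Σxᵢyᵢ = 3·8 + 6·12 + 2·4 + 1·1 + 6·11 = 171; Σxᵢ² = 86; σ²/τ² = 9.
β̂_MAP = 171 / (86 + 9) = 171/95 ≈ 1.800.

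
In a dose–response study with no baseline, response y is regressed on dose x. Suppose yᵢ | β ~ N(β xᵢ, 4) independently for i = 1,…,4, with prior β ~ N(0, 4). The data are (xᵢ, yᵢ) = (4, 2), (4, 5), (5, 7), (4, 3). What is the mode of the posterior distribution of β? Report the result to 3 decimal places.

β̂_MAP = 1.014

log p(β | y) = −Σ(yᵢ − βxᵢ)²/(2·4) − β²/(2·4) + const.
Setting the derivative to zero: Σxᵢ(yᵢ − βxᵢ)/4 − β/4 = 0, so β = Σxᵢyᵢ / (Σxᵢ² + σ²/τ²).
Σxᵢyᵢ = 4·2 + 4·5 + 5·7 + 4·3 = 75; Σxᵢ² = 73; σ²/τ² = 1.
β̂_MAP = 75 / (73 + 1) = 75/74 ≈ 1.014.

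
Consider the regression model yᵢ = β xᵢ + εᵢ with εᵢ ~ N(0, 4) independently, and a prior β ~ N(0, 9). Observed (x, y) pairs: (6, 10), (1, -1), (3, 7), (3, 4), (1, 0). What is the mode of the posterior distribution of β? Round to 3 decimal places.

β̂_MAP = 1.630

log p(β | y) = −Σ(yᵢ − βxᵢ)²/(2·4) − β²/(2·9) + const.
Setting the derivative to zero: Σxᵢ(yᵢ − βxᵢ)/4 − β/9 = 0, so β = Σxᵢyᵢ / (Σxᵢ² + σ²/τ²).
Σxᵢyᵢ = 6·10 + 1·(-1) + 3·7 + 3·4 + 1·0 = 92; Σxᵢ² = 56; σ²/τ² = 4/9.
β̂_MAP = 92 / (56 + 4/9) = 92/(508/9) = 207/127 ≈ 1.630.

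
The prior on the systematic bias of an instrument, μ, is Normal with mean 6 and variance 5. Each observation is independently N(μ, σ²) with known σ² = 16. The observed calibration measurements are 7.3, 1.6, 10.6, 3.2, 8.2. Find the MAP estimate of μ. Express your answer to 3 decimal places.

μ̂_MAP = 6.110

n = 5; x̄ = (7.3 + 1.6 + 10.6 + 3.2 + 8.2)/5 = 30.9/5 = 6.18.
For a Normal prior and Normal likelihood with known variance, the posterior is Normal; its mode equals its mean, the precision-weighted average.
Prior precision 1/σ₀² = 1/5 = 0.2; data precision n/σ² = 5/16 = 0.3125.
μ̂ = (0.2·6 + 0.3125·6.18) / (0.2 + 0.3125) = 3.13125/0.5125 = 501/82 ≈ 6.110.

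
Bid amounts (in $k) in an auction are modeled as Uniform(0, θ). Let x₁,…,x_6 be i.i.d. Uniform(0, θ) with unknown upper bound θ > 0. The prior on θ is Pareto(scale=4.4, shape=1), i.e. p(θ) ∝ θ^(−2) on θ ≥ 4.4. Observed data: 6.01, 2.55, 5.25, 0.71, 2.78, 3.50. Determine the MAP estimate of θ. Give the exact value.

The Uniform(0, θ) likelihood is θ^(−n) for θ ≥ max(xᵢ), zero otherwise. Here max(xᵢ) = 6.01.
Posterior ∝ θ^(−2) · θ^(−6) = θ^(−8) on θ ≥ max(4.4, 6.01) = 6.01.
This density is strictly decreasing in θ, so the posterior mode lies at the lower boundary of the support.

θ̂_MAP = 6.01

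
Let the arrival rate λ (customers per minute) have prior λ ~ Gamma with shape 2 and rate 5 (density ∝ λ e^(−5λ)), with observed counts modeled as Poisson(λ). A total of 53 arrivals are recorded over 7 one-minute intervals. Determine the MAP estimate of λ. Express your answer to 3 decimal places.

λ̂_MAP = 4.500

Σxᵢ = 53, n = 7.
Posterior ∝ λe^(−5λ) · λ^53e^(−7λ) = λ^54e^(−12λ), i.e. Gamma(shape=55, rate=12).
The mode of a Gamma(a, b) with a ≥ 1 (shape–rate) is (a−1)/b = 54/12 ≈ 4.500.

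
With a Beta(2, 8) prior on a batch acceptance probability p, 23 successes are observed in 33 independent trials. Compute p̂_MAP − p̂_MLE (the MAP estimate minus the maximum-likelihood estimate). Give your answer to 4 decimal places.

MAP − MLE = -0.1116

Posterior is Beta(25, 18); MAP = (25−1)/(43−2) = 24/41 ≈ 0.58537.
MLE ignores the prior: p̂_MLE = k/n = 23/33 ≈ 0.69697.
Difference = 24/41 − 23/33 = -151/1353 ≈ -0.1116.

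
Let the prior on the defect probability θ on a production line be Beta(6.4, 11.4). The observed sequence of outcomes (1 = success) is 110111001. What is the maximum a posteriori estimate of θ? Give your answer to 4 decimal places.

Prior: Beta(6.4, 11.4).
Data: 6 successes in 9 trials (from the sequence). The binomial likelihood contributes θ^6(1−θ)^3, so the posterior is Beta(6.4+6, 11.4+3) = Beta(12.4, 14.4).
For Beta(a, b) with a, b > 1 the mode is (a−1)/(a+b−2) = 11.4/24.8 ≈ 0.4597.

θ̂_MAP = 0.4597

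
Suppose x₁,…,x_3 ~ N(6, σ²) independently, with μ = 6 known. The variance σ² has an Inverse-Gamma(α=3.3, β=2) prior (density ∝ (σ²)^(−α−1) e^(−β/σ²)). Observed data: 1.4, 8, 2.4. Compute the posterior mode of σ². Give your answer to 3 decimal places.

σ̂²_MAP = 3.631

Sum of squared deviations about the known mean: SS = (1.4−6)² + (8−6)² + (2.4−6)² = 38.12.
The Normal likelihood contributes (σ²)^(−n/2) exp(−SS/(2σ²)), so the posterior is Inverse-Gamma(α + n/2, β + SS/2) = Inverse-Gamma(4.8, 21.06).
The mode of Inverse-Gamma(a, b) is b/(a+1) = 21.06/5.8 ≈ 3.631.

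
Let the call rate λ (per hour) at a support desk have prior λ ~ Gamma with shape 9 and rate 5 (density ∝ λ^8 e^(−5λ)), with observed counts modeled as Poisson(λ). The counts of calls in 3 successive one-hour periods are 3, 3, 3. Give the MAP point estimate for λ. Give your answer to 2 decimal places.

λ̂_MAP = 2.13

Σxᵢ = 3+3+3 = 9, with n = 3.
Posterior ∝ λ^8e^(−5λ) · λ^9e^(−3λ) = λ^17e^(−8λ), i.e. Gamma(shape=18, rate=8).
The mode of a Gamma(a, b) with a ≥ 1 (shape–rate) is (a−1)/b = 17/8 ≈ 2.13.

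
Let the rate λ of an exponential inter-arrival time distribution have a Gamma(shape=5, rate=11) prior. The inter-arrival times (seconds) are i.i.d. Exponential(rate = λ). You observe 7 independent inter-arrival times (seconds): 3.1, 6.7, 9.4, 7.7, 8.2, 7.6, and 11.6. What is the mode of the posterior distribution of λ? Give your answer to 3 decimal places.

The Exponential(rate=λ) likelihood is ∝ λ^n e^(−λΣtᵢ). Here n = 7 and Σtᵢ = 3.1 + 6.7 + 9.4 + 7.7 + 8.2 + 7.6 + 11.6 = 54.3.
Posterior ∝ λ^4e^(−11λ) · λ^7e^(−54.3λ) = λ^11e^(−65.3λ), i.e. Gamma(12, 65.3).
Mode = (a−1)/b = 11/65.3 ≈ 0.168.

λ̂_MAP = 0.168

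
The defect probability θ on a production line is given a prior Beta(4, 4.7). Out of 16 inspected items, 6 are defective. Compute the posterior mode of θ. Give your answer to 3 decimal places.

Prior: Beta(4, 4.7).
Data: 6 successes in 16 trials. The binomial likelihood contributes θ^6(1−θ)^10, so the posterior is Beta(4+6, 4.7+10) = Beta(10, 14.7).
For Beta(a, b) with a, b > 1 the mode is (a−1)/(a+b−2) = 9/22.7 ≈ 0.396.

θ̂_MAP = 0.396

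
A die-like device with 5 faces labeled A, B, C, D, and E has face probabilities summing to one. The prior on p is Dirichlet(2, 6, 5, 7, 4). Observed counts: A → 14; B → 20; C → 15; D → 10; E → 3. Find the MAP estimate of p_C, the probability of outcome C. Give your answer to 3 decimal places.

The posterior is Dirichlet(αᵢ + nᵢ) = Dirichlet(16, 26, 20, 17, 7).
For a Dirichlet(a₁,…,a_K) with all aᵢ > 1, the mode has j-th component (aⱼ − 1)/(Σaᵢ − K).
Here Σaᵢ = 86 and K = 5, so p_C = (20 − 1)/(86 − 5) = 19/81 ≈ 0.235.

MAP estimate of p_C = 0.235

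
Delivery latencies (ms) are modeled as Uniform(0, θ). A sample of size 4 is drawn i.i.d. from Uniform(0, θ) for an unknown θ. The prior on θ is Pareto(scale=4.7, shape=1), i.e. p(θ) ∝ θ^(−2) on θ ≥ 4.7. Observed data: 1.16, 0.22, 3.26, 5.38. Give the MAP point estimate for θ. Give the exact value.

θ̂_MAP = 5.38

The Uniform(0, θ) likelihood is θ^(−n) for θ ≥ max(xᵢ), zero otherwise. Here max(xᵢ) = 5.38.
Posterior ∝ θ^(−2) · θ^(−4) = θ^(−6) on θ ≥ max(4.7, 5.38) = 5.38.
This density is strictly decreasing in θ, so the posterior mode lies at the lower boundary of the support.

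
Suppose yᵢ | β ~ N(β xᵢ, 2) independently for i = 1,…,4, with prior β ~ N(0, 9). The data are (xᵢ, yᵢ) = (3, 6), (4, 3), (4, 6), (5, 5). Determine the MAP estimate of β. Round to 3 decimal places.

β̂_MAP = 1.193

log p(β | y) = −Σ(yᵢ − βxᵢ)²/(2·2) − β²/(2·9) + const.
Setting the derivative to zero: Σxᵢ(yᵢ − βxᵢ)/2 − β/9 = 0, so β = Σxᵢyᵢ / (Σxᵢ² + σ²/τ²).
Σxᵢyᵢ = 3·6 + 4·3 + 4·6 + 5·5 = 79; Σxᵢ² = 66; σ²/τ² = 2/9.
β̂_MAP = 79 / (66 + 2/9) = 79/(596/9) = 711/596 ≈ 1.193.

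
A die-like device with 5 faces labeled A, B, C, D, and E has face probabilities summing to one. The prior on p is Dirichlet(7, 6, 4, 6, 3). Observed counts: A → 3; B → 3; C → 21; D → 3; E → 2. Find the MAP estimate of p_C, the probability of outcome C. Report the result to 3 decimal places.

MAP estimate of p_C = 0.453

The posterior is Dirichlet(αᵢ + nᵢ) = Dirichlet(10, 9, 25, 9, 5).
For a Dirichlet(a₁,…,a_K) with all aᵢ > 1, the mode has j-th component (aⱼ − 1)/(Σaᵢ − K).
Here Σaᵢ = 58 and K = 5, so p_C = (25 − 1)/(58 − 5) = 24/53 ≈ 0.453.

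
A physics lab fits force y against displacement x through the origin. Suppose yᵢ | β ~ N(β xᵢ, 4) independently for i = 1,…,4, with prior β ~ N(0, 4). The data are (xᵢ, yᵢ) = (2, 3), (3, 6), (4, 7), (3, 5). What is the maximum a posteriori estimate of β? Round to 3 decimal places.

log p(β | y) = −Σ(yᵢ − βxᵢ)²/(2·4) − β²/(2·4) + const.
Setting the derivative to zero: Σxᵢ(yᵢ − βxᵢ)/4 − β/4 = 0, so β = Σxᵢyᵢ / (Σxᵢ² + σ²/τ²).
Σxᵢyᵢ = 2·3 + 3·6 + 4·7 + 3·5 = 67; Σxᵢ² = 38; σ²/τ² = 1.
β̂_MAP = 67 / (38 + 1) = 67/39 ≈ 1.718.

β̂_MAP = 1.718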